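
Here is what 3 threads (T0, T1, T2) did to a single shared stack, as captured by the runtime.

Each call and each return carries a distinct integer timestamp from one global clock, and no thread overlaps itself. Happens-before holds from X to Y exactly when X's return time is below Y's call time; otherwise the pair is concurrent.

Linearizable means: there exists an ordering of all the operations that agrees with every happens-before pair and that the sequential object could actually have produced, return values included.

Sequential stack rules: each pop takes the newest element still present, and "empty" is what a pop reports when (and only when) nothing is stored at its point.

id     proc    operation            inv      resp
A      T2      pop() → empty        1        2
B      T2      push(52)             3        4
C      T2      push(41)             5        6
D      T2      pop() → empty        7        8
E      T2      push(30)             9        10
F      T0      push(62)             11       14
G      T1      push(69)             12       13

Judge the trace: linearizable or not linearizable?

not linearizable

through event 7 a valid linearization exists; event 8 (D responding at time 8) ends that
the completed operations (4 total) allow one real-time order; the stack replay rejects it
one such order, A, B, C, D, breaks at step 4 where D pop() → empty is illegal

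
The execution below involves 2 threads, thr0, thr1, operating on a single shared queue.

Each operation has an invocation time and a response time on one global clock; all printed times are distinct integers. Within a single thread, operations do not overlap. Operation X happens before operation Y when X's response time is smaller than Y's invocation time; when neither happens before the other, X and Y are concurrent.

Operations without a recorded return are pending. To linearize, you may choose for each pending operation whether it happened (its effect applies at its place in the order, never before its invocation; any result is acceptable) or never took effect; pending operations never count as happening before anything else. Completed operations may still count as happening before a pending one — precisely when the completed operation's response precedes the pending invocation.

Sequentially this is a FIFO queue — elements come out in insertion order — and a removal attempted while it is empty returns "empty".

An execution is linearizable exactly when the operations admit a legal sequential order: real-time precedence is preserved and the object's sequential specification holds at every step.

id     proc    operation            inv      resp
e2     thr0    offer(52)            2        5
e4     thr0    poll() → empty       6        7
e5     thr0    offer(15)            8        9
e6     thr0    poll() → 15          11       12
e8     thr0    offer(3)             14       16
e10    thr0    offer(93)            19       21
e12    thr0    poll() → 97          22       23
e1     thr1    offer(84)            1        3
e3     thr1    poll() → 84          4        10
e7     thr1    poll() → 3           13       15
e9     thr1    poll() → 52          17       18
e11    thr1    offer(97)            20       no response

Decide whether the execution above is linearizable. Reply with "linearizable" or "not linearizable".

the violation lands at event 7, e4's response at time 7: events 1..6 linearize, events 1..7 do not
3 completed operations, 2 real-time-consistent orders — every queue replay fails
include/drop combinations of the 1 pending operation (e3) were all tried; none helps
sample order e1, e2, e4 (pending dropped) stalls at step 3 — e4 poll() → empty has no legal effect
sample order e2, e1, e4 (pending dropped) stalls at step 3 — e4 poll() → empty has no legal effect

not linearizable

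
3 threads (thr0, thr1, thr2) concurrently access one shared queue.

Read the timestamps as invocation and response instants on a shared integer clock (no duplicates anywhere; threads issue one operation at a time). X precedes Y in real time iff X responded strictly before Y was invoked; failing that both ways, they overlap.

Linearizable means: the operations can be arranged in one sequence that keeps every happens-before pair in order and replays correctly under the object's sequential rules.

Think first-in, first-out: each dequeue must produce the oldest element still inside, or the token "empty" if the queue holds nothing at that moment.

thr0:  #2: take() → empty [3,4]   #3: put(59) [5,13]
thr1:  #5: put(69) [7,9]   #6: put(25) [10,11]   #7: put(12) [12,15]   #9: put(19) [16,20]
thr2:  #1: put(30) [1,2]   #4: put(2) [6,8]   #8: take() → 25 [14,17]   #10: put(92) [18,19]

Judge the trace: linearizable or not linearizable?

through event 3 a valid linearization exists; event 4 (#2 responding at time 4) ends that
exactly one order of the 2 completed ops respects real time; the queue replay fails
take #1, #2: step 2 already fails, because #2 take() → empty cannot occur there

not linearizable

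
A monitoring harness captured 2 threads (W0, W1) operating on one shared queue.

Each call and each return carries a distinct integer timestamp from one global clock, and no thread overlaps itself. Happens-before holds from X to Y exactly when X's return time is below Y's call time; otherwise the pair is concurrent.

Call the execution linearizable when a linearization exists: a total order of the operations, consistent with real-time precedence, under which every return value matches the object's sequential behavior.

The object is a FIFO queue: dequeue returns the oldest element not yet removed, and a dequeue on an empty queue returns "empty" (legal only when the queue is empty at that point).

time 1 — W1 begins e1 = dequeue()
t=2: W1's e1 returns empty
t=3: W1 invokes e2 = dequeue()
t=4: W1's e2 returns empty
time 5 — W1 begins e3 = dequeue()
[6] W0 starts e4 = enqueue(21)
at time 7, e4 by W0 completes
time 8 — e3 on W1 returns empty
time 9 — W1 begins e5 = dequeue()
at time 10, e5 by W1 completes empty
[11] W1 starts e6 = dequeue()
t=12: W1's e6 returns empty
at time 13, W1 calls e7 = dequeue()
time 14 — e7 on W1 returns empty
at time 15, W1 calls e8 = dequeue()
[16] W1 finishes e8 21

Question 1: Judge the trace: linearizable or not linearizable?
not linearizable

events 1..9 are fine; event 10 — the response of e5 at time 10 — makes the prefix non-linearizable
all 2 real-time-respecting orders fail — 5 completed queue operations, no legal replay
sample order e1, e2, e3, e4, e5 stalls at step 5 — e5 dequeue() → empty has no legal effect
sample order e1, e2, e4, e3, e5 stalls at step 4 — e3 dequeue() → empty has no legal effect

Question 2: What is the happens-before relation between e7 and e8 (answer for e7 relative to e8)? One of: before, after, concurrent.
before

e7 spans [13,14], e8 spans [15,16]
resp(e7)=14 < inv(e8)=15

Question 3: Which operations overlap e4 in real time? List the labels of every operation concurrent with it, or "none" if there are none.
e3

e4 spans [6,7]; an op avoiding the whole window 6..7 is ordered, any other is concurrent
e1 [1,2]: before
e2 [3,4]: before
e3 [5,8]: concurrent
e5 [9,10]: after
e6 [11,12]: after
e7 [13,14]: after
e8 [15,16]: after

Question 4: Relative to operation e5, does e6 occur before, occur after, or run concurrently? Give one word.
after

e6 spans [11,12], e5 spans [9,10]
resp(e5)=10 < inv(e6)=11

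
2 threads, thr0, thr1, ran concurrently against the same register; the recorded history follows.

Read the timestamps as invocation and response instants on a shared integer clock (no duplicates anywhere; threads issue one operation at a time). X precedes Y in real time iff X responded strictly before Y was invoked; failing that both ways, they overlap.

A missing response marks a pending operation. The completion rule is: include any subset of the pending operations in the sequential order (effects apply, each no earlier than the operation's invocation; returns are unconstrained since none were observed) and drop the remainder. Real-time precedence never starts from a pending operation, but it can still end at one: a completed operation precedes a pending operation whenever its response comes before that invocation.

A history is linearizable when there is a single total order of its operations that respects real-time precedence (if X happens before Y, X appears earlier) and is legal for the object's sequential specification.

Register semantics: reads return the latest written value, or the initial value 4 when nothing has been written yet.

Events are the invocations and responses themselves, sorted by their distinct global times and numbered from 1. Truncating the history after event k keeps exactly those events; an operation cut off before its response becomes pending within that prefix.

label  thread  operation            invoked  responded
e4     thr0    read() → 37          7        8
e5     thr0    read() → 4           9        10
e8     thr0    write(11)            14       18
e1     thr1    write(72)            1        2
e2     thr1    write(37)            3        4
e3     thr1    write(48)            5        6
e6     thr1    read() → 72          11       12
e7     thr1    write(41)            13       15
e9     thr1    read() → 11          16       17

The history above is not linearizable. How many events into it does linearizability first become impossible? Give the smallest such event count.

events 1..7 are still linearizable — one witness is e1, e2, e3:
after step 1 (e1 write(72)): value 72
after step 2 (e2 write(37)): value 37
after step 3 (e3 write(48)): value 48
once event 8 joins (e4's response, time 8), exhaustive search finds no witness
one such order, e1, e2, e3, e4, breaks at step 4 where e4 read() → 37 is illegal

8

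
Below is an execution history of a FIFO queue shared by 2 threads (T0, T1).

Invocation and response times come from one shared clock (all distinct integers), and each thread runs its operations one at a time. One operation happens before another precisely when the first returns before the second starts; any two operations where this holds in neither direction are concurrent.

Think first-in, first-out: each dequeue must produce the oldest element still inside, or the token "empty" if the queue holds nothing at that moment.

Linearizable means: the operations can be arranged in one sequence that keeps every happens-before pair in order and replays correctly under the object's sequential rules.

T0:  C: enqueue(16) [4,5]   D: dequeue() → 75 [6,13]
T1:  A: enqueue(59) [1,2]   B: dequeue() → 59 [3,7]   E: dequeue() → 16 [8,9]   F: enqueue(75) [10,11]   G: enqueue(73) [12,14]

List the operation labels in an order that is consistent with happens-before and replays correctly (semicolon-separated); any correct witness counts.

A; B; C; E; F; D; G

step 1: A enqueue(59) — queue <59>
step 2: B dequeue() → 59 — queue <>
step 3: C enqueue(16) — queue <16>
step 4: E dequeue() → 16 — queue <>
step 5: F enqueue(75) — queue <75>
step 6: D dequeue() → 75 — queue <>
step 7: G enqueue(73) — queue <73>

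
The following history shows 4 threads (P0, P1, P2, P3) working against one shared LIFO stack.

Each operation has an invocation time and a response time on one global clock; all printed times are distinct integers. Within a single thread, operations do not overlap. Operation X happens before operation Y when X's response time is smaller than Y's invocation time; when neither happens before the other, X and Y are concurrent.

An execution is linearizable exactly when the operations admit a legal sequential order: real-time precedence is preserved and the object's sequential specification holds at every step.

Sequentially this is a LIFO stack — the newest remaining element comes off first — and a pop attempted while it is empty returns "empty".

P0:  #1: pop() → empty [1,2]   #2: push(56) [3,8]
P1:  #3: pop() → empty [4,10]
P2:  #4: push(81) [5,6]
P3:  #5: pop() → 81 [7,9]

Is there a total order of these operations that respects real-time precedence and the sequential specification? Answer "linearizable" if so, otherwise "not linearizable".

linearizable

a witness: #1, #3, #2, #4, #5
after step 1 (#1 pop() → empty): stack <>
after step 2 (#3 pop() → empty): stack <>
after step 3 (#2 push(56)): stack <56>
after step 4 (#4 push(81)): stack <56,81>
after step 5 (#5 pop() → 81): stack <56>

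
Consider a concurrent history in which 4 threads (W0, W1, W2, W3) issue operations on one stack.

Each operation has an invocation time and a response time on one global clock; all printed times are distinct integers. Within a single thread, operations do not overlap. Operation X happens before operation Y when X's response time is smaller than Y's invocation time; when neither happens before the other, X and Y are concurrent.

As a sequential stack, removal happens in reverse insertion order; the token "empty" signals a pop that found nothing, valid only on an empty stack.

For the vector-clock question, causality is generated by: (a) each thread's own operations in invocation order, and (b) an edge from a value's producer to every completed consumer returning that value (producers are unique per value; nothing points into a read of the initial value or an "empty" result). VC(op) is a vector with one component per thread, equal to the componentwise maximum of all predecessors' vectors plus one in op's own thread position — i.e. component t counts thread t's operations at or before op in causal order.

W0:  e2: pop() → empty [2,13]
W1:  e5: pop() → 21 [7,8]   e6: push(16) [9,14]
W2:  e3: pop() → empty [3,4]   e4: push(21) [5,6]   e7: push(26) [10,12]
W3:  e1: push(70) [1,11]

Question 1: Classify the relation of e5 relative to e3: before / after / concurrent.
after

e5 spans [7,8], e3 spans [3,4]
resp(e3)=4 < inv(e5)=7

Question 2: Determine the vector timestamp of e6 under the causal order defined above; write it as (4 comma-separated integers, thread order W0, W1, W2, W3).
(0, 2, 2, 0)

invoked at 1, e1 has no predecessors; its own W3 bump gives (0, 0, 0, 1)
invoked at 3, e3 has no predecessors; its own W2 bump gives (0, 0, 1, 0)
invoked at 2, e2 has no predecessors; its own W0 bump gives (1, 0, 0, 0)
invoked at 5, e4 merges VC(e3)=(0, 0, 1, 0) and bumps W2's slot → (0, 0, 2, 0)
invoked at 10, e7 merges VC(e4)=(0, 0, 2, 0) and bumps W2's slot → (0, 0, 3, 0)
invoked at 7, e5 merges VC(e4)=(0, 0, 2, 0) and bumps W1's slot → (0, 1, 2, 0)
invoked at 9, e6 merges VC(e5)=(0, 1, 2, 0) and bumps W1's slot → (0, 2, 2, 0)
target: VC(e6) = (0, 2, 2, 0)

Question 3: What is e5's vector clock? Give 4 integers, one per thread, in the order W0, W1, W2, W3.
(0, 1, 2, 0)

root op e1, invoked 1: fresh clock plus W3's own tick → (0, 0, 0, 1)
root op e3, invoked 3: fresh clock plus W2's own tick → (0, 0, 1, 0)
root op e2, invoked 2: fresh clock plus W0's own tick → (1, 0, 0, 0)
VC(e4, invoked at 5): max of VC(e3)=(0, 0, 1, 0), then +1 on thread W2 → (0, 0, 2, 0)
VC(e7, invoked at 10): max of VC(e4)=(0, 0, 2, 0), then +1 on thread W2 → (0, 0, 3, 0)
VC(e5, invoked at 7): max of VC(e4)=(0, 0, 2, 0), then +1 on thread W1 → (0, 1, 2, 0)
VC(e6, invoked at 9): max of VC(e5)=(0, 1, 2, 0), then +1 on thread W1 → (0, 2, 2, 0)
target: VC(e5) = (0, 1, 2, 0)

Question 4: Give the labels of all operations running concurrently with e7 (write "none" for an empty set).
e1, e2, e6

concurrent with e7 ([10,12]): every op whose interval crosses 10..12
e1 [1,11]: concurrent
e2 [2,13]: concurrent
e3 [3,4]: before
e4 [5,6]: before
e5 [7,8]: before
e6 [9,14]: concurrent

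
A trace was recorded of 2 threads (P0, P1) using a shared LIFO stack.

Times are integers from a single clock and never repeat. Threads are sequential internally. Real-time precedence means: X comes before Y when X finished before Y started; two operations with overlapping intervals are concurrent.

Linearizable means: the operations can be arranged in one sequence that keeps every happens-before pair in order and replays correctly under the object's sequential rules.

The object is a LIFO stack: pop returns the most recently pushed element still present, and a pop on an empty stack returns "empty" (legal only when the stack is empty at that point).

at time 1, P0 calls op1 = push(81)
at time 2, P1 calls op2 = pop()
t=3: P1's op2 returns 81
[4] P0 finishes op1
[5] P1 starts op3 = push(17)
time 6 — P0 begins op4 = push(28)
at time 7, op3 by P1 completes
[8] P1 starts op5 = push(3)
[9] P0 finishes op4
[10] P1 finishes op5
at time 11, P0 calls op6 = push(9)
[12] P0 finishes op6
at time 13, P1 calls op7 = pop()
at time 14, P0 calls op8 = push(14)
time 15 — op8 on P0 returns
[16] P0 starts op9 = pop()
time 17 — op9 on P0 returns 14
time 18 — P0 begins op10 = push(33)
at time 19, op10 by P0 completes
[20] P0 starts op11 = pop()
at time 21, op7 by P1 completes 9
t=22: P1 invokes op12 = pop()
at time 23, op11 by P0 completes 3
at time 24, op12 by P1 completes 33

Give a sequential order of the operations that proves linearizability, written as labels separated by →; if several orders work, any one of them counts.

1. op1 push(81), leaving stack <81>
2. op2 pop() → 81, leaving stack <>
3. op3 push(17), leaving stack <17>
4. op4 push(28), leaving stack <17,28>
5. op5 push(3), leaving stack <17,28,3>
6. op6 push(9), leaving stack <17,28,3,9>
7. op7 pop() → 9, leaving stack <17,28,3>
8. op8 push(14), leaving stack <17,28,3,14>
9. op9 pop() → 14, leaving stack <17,28,3>
10. op10 push(33), leaving stack <17,28,3,33>
11. op12 pop() → 33, leaving stack <17,28,3>
12. op11 pop() → 3, leaving stack <17,28>

op1 → op2 → op3 → op4 → op5 → op6 → op7 → op8 → op9 → op10 → op12 → op11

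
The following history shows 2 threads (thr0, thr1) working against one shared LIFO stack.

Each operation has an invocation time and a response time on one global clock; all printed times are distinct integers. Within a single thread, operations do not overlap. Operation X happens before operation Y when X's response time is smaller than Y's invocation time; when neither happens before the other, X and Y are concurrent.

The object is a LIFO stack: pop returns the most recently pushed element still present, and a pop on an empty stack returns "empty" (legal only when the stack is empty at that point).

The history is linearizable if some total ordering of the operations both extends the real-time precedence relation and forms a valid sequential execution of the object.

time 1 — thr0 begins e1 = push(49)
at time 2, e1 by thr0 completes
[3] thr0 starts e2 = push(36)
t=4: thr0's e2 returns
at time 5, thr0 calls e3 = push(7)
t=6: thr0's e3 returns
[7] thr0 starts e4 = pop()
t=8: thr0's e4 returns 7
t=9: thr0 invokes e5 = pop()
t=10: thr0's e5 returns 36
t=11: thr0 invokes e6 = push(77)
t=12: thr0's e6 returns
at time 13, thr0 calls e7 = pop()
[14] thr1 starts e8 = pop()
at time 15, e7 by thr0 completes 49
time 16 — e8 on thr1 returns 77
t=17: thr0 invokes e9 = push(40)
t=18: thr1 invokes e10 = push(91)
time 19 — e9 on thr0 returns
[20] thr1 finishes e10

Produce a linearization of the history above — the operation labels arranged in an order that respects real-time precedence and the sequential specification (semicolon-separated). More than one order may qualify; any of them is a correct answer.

after step 1 (e1 push(49)): stack <49>
after step 2 (e2 push(36)): stack <49,36>
after step 3 (e3 push(7)): stack <49,36,7>
after step 4 (e4 pop() → 7): stack <49,36>
after step 5 (e5 pop() → 36): stack <49>
after step 6 (e6 push(77)): stack <49,77>
after step 7 (e8 pop() → 77): stack <49>
after step 8 (e7 pop() → 49): stack <>
after step 9 (e9 push(40)): stack <40>
after step 10 (e10 push(91)): stack <40,91>

e1; e2; e3; e4; e5; e6; e8; e7; e9; e10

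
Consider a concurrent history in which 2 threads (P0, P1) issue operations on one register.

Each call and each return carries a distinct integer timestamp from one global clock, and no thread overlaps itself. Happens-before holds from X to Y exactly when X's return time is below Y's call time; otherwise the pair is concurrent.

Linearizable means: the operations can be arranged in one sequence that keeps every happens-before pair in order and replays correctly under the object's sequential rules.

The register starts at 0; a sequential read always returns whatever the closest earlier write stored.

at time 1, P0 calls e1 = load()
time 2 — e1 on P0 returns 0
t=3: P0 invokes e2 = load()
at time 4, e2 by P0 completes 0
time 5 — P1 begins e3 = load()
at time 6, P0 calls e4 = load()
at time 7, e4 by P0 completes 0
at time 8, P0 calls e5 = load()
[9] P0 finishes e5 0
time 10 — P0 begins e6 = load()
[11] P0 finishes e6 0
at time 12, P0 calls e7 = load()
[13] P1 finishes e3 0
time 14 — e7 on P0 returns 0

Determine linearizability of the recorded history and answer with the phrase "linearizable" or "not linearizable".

witness order: e1, e2, e3, e4, e5, e6, e7
after step 1 (e1 load() → 0): value 0
after step 2 (e2 load() → 0): value 0
after step 3 (e3 load() → 0): value 0
after step 4 (e4 load() → 0): value 0
after step 5 (e5 load() → 0): value 0
after step 6 (e6 load() → 0): value 0
after step 7 (e7 load() → 0): value 0

linearizable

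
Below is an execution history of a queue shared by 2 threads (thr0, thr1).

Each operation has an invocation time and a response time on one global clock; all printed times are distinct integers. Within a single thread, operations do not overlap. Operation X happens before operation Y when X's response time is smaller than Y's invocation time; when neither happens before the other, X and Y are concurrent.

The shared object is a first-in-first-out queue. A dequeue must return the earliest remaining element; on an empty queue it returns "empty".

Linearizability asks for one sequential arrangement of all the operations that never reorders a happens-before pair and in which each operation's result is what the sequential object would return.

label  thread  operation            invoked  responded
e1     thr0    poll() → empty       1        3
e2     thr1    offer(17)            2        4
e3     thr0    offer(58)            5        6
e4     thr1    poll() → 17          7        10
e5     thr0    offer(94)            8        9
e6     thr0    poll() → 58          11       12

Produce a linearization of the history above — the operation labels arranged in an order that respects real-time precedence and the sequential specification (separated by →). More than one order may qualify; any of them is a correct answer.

e1 → e2 → e3 → e4 → e5 → e6

1. e1 poll() → empty, leaving queue <>
2. e2 offer(17), leaving queue <17>
3. e3 offer(58), leaving queue <17,58>
4. e4 poll() → 17, leaving queue <58>
5. e5 offer(94), leaving queue <58,94>
6. e6 poll() → 58, leaving queue <94>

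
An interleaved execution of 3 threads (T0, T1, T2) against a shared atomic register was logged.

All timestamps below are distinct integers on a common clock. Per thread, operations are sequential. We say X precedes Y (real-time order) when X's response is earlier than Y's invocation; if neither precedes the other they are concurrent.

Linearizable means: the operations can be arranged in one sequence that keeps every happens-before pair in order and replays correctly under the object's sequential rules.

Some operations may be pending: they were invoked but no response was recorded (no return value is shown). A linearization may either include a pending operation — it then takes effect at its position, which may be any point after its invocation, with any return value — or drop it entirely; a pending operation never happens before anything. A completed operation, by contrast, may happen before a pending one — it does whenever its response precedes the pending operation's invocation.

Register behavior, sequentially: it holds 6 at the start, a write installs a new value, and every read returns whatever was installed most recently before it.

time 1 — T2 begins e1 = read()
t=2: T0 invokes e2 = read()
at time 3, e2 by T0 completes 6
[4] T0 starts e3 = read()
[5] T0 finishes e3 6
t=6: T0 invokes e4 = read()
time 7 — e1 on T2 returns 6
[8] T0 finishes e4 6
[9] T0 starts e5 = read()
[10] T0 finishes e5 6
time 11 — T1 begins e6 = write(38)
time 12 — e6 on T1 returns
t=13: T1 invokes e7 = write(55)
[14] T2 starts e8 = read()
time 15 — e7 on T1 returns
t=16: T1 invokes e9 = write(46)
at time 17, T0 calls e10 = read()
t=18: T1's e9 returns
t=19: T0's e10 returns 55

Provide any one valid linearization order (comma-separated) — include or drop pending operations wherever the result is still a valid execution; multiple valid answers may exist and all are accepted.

e1, e2, e3, e4, e5, e6, e7, e8, e10, e9

after step 1 (e1 read() → 6): value 6
after step 2 (e2 read() → 6): value 6
after step 3 (e3 read() → 6): value 6
after step 4 (e4 read() → 6): value 6
after step 5 (e5 read() → 6): value 6
after step 6 (e6 write(38)): value 38
after step 7 (e7 write(55)): value 55
after step 8 (e8 read() (pending, included)): value 55
after step 9 (e10 read() → 55): value 55
after step 10 (e9 write(46)): value 46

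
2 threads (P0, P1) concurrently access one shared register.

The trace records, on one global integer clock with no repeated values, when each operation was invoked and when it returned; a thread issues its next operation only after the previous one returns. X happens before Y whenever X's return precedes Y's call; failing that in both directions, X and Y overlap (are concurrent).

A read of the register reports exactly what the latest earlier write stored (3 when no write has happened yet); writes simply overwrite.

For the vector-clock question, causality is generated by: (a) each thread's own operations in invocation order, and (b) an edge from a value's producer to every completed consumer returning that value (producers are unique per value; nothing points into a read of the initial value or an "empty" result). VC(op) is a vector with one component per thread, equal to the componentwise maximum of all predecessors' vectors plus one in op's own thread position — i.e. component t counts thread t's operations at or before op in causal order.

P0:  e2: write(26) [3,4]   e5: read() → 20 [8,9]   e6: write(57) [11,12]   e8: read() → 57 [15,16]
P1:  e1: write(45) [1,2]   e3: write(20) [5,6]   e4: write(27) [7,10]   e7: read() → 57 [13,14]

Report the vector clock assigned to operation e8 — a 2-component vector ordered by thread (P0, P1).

e1, invoked 1, has no incoming edges; only P1's bump applies → (0, 1)
e2, invoked 3, has no incoming edges; only P0's bump applies → (1, 0)
VC(e3, invoked at 5): max of VC(e1)=(0, 1), then +1 on thread P1 → (0, 2)
VC(e4, invoked at 7): max of VC(e3)=(0, 2), then +1 on thread P1 → (0, 3)
VC(e5, invoked at 8): max of VC(e2)=(1, 0), VC(e3)=(0, 2), then +1 on thread P0 → (2, 2)
VC(e6, invoked at 11): max of VC(e5)=(2, 2), then +1 on thread P0 → (3, 2)
VC(e8, invoked at 15): max of VC(e6)=(3, 2), then +1 on thread P0 → (4, 2)
VC(e7, invoked at 13): max of VC(e4)=(0, 3), VC(e6)=(3, 2), then +1 on thread P1 → (3, 4)
target: VC(e8) = (4, 2)

(4, 2)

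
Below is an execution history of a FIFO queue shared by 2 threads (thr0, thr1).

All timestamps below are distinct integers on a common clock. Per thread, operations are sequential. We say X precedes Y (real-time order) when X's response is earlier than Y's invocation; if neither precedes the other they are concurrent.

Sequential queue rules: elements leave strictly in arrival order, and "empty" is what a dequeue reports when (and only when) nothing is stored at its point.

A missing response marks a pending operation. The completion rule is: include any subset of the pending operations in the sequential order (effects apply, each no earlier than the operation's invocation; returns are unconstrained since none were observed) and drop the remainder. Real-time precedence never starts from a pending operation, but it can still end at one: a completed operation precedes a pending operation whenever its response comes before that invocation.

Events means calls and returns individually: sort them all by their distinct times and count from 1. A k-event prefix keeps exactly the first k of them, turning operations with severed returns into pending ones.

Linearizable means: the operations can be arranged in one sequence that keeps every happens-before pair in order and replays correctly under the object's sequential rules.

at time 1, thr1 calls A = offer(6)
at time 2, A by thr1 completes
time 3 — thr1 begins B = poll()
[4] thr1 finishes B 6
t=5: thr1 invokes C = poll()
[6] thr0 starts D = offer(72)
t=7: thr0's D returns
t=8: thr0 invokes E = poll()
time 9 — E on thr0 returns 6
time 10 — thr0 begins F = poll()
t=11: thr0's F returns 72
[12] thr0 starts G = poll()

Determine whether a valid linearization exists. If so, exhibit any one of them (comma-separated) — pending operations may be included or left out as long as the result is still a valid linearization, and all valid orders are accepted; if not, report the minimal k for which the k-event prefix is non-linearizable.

not linearizable — minimal violating prefix: 9 events

the violation lands at event 9, E's response at time 9: events 1..8 linearize, events 1..9 do not
the completed operations (4 total) allow one real-time order; the FIFO queue replay rejects it
include/drop combinations of the 1 pending operation (C) were all tried; none helps
for example A, B, D, E (pending dropped) fails at step 4: E poll() → 6 is not legal there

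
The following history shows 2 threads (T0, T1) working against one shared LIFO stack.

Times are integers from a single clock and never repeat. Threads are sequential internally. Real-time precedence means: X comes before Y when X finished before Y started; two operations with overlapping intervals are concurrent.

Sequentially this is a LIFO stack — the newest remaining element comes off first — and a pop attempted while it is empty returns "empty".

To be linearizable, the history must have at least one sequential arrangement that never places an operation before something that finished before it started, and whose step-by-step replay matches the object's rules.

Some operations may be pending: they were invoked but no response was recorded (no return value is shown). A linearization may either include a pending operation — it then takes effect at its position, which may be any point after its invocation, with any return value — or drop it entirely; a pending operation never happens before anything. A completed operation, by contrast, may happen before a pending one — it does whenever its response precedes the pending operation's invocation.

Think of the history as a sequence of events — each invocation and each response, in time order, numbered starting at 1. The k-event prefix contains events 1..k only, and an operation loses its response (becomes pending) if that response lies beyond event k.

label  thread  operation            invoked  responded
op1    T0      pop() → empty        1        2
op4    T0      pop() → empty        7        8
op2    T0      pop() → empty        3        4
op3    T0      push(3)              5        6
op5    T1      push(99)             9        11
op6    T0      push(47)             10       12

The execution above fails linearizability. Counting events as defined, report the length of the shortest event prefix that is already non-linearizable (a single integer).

8

events 1..7 are linearizable; a witness order is op1, op2, op3:
step 1: op1 pop() → empty — stack <>
step 2: op2 pop() → empty — stack <>
step 3: op3 push(3) — stack <3>
with event 8 included (op4 responding at time 8), all real-time-consistent orders fail
e.g. op1, op2, op3, op4: illegal at step 4, since op4 pop() → empty cannot apply there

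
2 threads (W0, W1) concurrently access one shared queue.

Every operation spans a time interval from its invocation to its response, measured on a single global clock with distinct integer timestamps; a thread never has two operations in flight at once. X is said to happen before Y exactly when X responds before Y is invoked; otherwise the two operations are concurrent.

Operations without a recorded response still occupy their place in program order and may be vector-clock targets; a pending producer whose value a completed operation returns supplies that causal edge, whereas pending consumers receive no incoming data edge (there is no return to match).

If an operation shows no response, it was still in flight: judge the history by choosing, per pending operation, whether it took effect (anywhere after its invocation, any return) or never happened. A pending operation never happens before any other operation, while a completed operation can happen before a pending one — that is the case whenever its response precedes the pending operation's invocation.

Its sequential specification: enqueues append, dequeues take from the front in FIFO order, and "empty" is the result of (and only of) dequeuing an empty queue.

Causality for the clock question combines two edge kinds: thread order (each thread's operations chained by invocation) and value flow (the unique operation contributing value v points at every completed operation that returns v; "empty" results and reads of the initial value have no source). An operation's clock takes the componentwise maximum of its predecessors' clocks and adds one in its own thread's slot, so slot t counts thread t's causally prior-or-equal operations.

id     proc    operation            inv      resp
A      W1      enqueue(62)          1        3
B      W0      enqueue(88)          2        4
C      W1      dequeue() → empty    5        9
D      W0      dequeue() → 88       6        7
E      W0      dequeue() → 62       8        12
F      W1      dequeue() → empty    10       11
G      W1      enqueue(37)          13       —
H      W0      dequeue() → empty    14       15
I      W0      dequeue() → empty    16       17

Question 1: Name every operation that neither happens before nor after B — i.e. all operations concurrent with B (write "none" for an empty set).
Answer: A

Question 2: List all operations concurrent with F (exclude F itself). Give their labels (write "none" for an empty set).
Answer: E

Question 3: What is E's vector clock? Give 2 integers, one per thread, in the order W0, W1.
Answer: (3, 1)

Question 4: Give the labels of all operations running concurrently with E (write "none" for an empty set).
Answer: C, F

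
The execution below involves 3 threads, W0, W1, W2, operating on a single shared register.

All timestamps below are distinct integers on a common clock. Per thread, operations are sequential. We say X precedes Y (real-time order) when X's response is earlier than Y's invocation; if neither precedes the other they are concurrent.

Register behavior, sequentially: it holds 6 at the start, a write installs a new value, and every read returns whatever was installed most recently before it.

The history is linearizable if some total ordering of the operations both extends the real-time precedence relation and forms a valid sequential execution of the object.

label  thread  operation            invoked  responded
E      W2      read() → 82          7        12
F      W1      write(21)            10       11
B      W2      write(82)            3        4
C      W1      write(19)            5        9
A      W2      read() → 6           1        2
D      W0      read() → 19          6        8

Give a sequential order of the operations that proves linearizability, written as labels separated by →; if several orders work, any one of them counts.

A → B → E → C → D → F

step 1: A read() → 6 — value 6
step 2: B write(82) — value 82
step 3: E read() → 82 — value 82
step 4: C write(19) — value 19
step 5: D read() → 19 — value 19
step 6: F write(21) — value 21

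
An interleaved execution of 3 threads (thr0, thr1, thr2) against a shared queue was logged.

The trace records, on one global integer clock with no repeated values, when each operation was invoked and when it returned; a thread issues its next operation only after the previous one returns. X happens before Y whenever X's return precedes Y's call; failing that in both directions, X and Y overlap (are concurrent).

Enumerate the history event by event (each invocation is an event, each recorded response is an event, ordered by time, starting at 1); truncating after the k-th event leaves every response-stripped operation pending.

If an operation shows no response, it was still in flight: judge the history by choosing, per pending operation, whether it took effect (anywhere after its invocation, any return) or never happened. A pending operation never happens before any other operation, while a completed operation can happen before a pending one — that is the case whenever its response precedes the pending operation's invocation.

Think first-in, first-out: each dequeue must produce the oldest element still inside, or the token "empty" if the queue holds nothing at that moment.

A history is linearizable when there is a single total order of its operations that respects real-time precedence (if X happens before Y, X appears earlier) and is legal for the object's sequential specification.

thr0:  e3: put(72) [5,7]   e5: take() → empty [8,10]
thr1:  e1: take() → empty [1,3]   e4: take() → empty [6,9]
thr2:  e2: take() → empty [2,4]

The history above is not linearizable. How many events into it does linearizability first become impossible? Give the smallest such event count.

one valid order for events 1..9 is e1, e2, e3, e5, e4:
1. e1 take() → empty, leaving queue <>
2. e2 take() → empty, leaving queue <>
3. e3 put(72), leaving queue <72>
4. e5 take() (pending, included), leaving queue <>
5. e4 take() → empty, leaving queue <>
once event 10 joins (e5's response, time 10), exhaustive search finds no witness
for example e1, e2, e3, e4, e5 fails at step 4: e4 take() → empty is not legal there
for example e1, e2, e3, e5, e4 fails at step 4: e5 take() → empty is not legal there

10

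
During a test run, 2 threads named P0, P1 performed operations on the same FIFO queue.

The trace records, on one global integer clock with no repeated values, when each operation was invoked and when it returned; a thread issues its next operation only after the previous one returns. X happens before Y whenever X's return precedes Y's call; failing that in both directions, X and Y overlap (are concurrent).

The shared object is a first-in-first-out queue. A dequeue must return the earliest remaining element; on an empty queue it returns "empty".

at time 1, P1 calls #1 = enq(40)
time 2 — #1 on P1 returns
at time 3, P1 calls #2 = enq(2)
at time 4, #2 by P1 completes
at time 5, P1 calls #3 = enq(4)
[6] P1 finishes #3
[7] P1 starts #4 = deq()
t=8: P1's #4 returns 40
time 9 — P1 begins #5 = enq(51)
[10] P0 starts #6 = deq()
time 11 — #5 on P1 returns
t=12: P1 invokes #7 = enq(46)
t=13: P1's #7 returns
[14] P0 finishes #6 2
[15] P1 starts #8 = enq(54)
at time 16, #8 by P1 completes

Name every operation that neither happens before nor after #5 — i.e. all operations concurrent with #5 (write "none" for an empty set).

overlap test against #5 [9,11]: concurrent iff the interval meets 9..11
#1 [1,2]: before
#2 [3,4]: before
#3 [5,6]: before
#4 [7,8]: before
#6 [10,14]: concurrent
#7 [12,13]: after
#8 [15,16]: after

#6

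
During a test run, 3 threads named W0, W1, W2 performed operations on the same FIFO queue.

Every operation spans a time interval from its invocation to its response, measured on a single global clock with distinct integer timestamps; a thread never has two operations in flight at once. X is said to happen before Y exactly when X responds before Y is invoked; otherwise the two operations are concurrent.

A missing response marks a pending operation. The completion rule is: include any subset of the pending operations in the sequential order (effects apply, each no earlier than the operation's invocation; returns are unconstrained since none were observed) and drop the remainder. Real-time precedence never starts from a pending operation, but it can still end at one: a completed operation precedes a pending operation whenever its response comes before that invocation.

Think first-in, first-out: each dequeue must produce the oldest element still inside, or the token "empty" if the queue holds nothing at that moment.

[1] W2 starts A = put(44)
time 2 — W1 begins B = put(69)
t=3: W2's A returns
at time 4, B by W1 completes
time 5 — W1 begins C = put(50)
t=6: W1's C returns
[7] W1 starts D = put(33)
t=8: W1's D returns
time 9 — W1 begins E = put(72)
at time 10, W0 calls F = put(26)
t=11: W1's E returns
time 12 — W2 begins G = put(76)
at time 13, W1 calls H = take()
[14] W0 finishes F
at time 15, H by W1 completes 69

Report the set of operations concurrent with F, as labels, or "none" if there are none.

E, G, H

F spans [10,14]: anything still running between times 10 and 14 counts as concurrent
A [1,3]: before
B [2,4]: before
C [5,6]: before
D [7,8]: before
E [9,11]: concurrent
G [12,…): concurrent
H [13,15]: concurrent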